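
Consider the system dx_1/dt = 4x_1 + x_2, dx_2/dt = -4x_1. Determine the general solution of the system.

x_1(t) = K_1e^(2t) + K_2te^(2t), x_2(t) = -2K_1e^(2t) - 2K_2te^(2t) + K_2e^(2t)

Coefficient matrix A = [[4, 1], [-4, 0]].
Characteristic polynomial det(A - λI) = λ^2 - 4λ + 4 = 0.
Single eigenvalue λ = 2 with algebraic multiplicity 2.
Eigenvector v = (1,-2); generalized eigenvector w with (A-λI)w=v is (0,1).
General solution: e^(2t)[K_1·v + K_2·(t·v + w)].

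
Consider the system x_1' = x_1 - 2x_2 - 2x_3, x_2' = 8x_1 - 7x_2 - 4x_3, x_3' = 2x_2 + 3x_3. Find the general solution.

x_1(t) = -C_1e^(t) + C_2e^(-3t) + C_3e^(-t), x_2(t) = -2C_1e^(t) + 3C_2e^(-3t) + 2C_3e^(-t), x_3(t) = 2C_1e^(t) - C_2e^(-3t) - C_3e^(-t)

Coefficient matrix A = [[1, -2, -2], [8, -7, -4], [0, 2, 3]].
det(A - λI) = 0 gives eigenvalues λ = 1, -3, -1.
For λ=1: eigenvector (-1,-2,2).
For λ=-3: eigenvector (1,3,-1).
For λ=-1: eigenvector (1,2,-1).
General solution: C_1e^(t)(-1,-2,2) + C_2e^(-3t)(1,3,-1) + C_3e^(-t)(1,2,-1).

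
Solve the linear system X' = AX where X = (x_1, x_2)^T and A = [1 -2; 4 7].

Coefficient matrix A = [[1, -2], [4, 7]].
Characteristic polynomial det(A - λI) = λ^2 - 8λ + 15 = 0.
Eigenvalues λ = 3, 5.
For λ=3: (A-λI) row 1 is [-2, -2], so an eigenvector is (-1, 1).
For λ=5: (A-λI) row 1 is [-4, -2], so an eigenvector is (-1, 2).
General solution: c_1e^(3t)(-1,1) + c_2e^(5t)(-1,2).

x_1(t) = -c_1e^(3t) - c_2e^(5t), x_2(t) = c_1e^(3t) + 2c_2e^(5t)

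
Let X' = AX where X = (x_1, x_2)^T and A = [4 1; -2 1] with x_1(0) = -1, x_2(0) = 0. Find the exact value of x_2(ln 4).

96

A = [[4,1],[-2,1]]; eigenvalues λ = 3, 2.
Eigenvectors: (-1,1) for λ=3, (1,-2) for λ=2.
From the initial condition, c_1 = 2, c_2 = 1.
x_2(ln 4) = (2)(4^3)(1) + (1)(4^2)(-2) = 96.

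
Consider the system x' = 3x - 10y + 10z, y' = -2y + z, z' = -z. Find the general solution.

Coefficient matrix A = [[3, -10, 10], [0, -2, 1], [0, 0, -1]].
det(A - λI) = 0 gives eigenvalues λ = 3, -2, -1.
For λ=3: eigenvector (1,0,0).
For λ=-2: eigenvector (2,1,0).
For λ=-1: eigenvector (0,1,1).
General solution: c_1e^(3t)(1,0,0) + c_2e^(-2t)(2,1,0) + c_3e^(-t)(0,1,1).

x(t) = c_1e^(3t) + 2c_2e^(-2t), y(t) = c_2e^(-2t) + c_3e^(-t), z(t) = c_3e^(-t)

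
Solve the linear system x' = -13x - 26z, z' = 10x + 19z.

x(t) = 2C_1e^(3t)sin(2t) + 3C_1e^(3t)cos(2t) + 3C_2e^(3t)sin(2t) - 2C_2e^(3t)cos(2t), z(t) = -C_1e^(3t)sin(2t) - 2C_1e^(3t)cos(2t) - 2C_2e^(3t)sin(2t) + C_2e^(3t)cos(2t)

Coefficient matrix A = [[-13, -26], [10, 19]].
Characteristic polynomial det(A - λI) = λ^2 - 6λ + 13 = 0.
Eigenvalues λ = 3 ± 2i (complex conjugate pair).
For λ=3+2i: an eigenvector is (3,-2) - i(2,-1) = (3 - 2i, -2 + i).
A real fundamental pair from Re and Im of e^((3+2i)t)v: X_1 = e^(3t)(cos(2t)·(3,-2) + sin(2t)·(2,-1)), X_2 = e^(3t)(sin(2t)·(3,-2) - cos(2t)·(2,-1)).
General solution: C_1X_1 + C_2X_2.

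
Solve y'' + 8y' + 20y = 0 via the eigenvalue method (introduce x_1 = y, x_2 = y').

y(t) = K_1e^(-4t)cos(2t) + K_2e^(-4t)sin(2t)

Let x_1 = y, x_2 = y'. Then x_1' = x_2 and x_2' = -20x_1 - 8x_2.
A = [[0,1],[-20,-8]]; det(A-λI) = λ^2 + 8λ + 20.
Eigenvalues λ = -4 ± 2i.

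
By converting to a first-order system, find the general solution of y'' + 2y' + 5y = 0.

Let x_1 = y, x_2 = y'. Then x_1' = x_2 and x_2' = -5x_1 - 2x_2.
A = [[0,1],[-5,-2]]; det(A-λI) = λ^2 + 2λ + 5.
Eigenvalues λ = -1 ± 2i.

y(t) = c_1e^(-t)cos(2t) + c_2e^(-t)sin(2t)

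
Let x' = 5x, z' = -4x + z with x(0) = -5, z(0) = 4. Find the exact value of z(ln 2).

158

A = [[5,0],[-4,1]]; eigenvalues λ = 5, 1.
Eigenvectors: (-1,1) for λ=5, (0,-1) for λ=1.
From the initial condition, c_1 = 5, c_2 = 1.
z(ln 2) = (5)(2^5)(1) + (1)(2^1)(-1) = 158.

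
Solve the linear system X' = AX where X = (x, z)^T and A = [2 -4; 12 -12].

Coefficient matrix A = [[2, -4], [12, -12]].
Characteristic polynomial det(A - λI) = λ^2 + 10λ + 24 = 0.
Eigenvalues λ = -4, -6.
For λ=-4: (A-λI) row 1 is [6, -4], so an eigenvector is (2, 3).
For λ=-6: (A-λI) row 1 is [8, -4], so an eigenvector is (1, 2).
General solution: C_1e^(-4t)(2,3) + C_2e^(-6t)(1,2).

x(t) = 2C_1e^(-4t) + C_2e^(-6t), z(t) = 3C_1e^(-4t) + 2C_2e^(-6t)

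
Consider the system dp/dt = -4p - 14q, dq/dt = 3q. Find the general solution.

Coefficient matrix A = [[-4, -14], [0, 3]].
Characteristic polynomial det(A - λI) = λ^2 + λ - 12 = 0.
Eigenvalues λ = 3, -4.
For λ=3: (A-λI) row 1 is [-7, -14], so an eigenvector is (-2, 1).
For λ=-4: (A-λI) row 1 is [0, -14], so an eigenvector is (1, 0).
General solution: K_1e^(3t)(-2,1) + K_2e^(-4t)(1,0).

p(t) = -2K_1e^(3t) + K_2e^(-4t), q(t) = K_1e^(3t)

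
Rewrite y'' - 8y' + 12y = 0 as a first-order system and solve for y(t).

Let x_1 = y, x_2 = y'. Then x_1' = x_2 and x_2' = -12x_1 + 8x_2.
A = [[0,1],[-12,8]]; det(A-λI) = λ^2 - 8λ + 12.
Eigenvalues λ = 2, 6 with eigenvectors (1,2), (1,6).

y(t) = c_1e^(2t) + c_2e^(6t)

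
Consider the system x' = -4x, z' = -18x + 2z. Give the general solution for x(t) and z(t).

x(t) = -K_2e^(-4t), z(t) = K_1e^(2t) - 3K_2e^(-4t)

Coefficient matrix A = [[-4, 0], [-18, 2]].
Characteristic polynomial det(A - λI) = λ^2 + 2λ - 8 = 0.
Eigenvalues λ = 2, -4.
For λ=2: (A-λI) row 1 is [-6, 0], so an eigenvector is (0, 1).
For λ=-4: (A-λI) row 2 is [-18, 6], so an eigenvector is (-1, -3).
General solution: K_1e^(2t)(0,1) + K_2e^(-4t)(-1,-3).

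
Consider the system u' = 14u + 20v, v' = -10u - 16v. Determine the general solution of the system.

Coefficient matrix A = [[14, 20], [-10, -16]].
Characteristic polynomial det(A - λI) = λ^2 + 2λ - 24 = 0.
Eigenvalues λ = -6, 4.
For λ=-6: (A-λI) row 1 is [20, 20], so an eigenvector is (-1, 1).
For λ=4: (A-λI) row 1 is [10, 20], so an eigenvector is (-2, 1).
General solution: C_1e^(-6t)(-1,1) + C_2e^(4t)(-2,1).

u(t) = -C_1e^(-6t) - 2C_2e^(4t), v(t) = C_1e^(-6t) + C_2e^(4t)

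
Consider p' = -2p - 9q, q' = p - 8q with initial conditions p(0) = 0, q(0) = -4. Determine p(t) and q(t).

Coefficient matrix A = [[-2, -9], [1, -8]].
Characteristic polynomial det(A - λI) = λ^2 + 10λ + 25 = 0.
Single eigenvalue λ = -5 with algebraic multiplicity 2.
Eigenvector v = (-3,-1); generalized eigenvector w with (A-λI)w=v is (2,1).
General solution: e^(-5t)[C_1·v + C_2·(t·v + w)].
Applying p(0)=0, q(0)=-4 gives C_1=-8, C_2=-12.

p(t) = 36te^(-5t), q(t) = 12te^(-5t) - 4e^(-5t)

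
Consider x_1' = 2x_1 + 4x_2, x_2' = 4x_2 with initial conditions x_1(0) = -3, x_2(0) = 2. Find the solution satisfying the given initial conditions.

Coefficient matrix A = [[2, 4], [0, 4]].
Characteristic polynomial det(A - λI) = λ^2 - 6λ + 8 = 0.
Eigenvalues λ = 2, 4.
For λ=2: (A-λI) row 1 is [0, 4], so an eigenvector is (1, 0).
For λ=4: (A-λI) row 1 is [-2, 4], so an eigenvector is (-2, -1).
General solution: C_1e^(2t)(1,0) + C_2e^(4t)(-2,-1).
Applying x_1(0)=-3, x_2(0)=2 gives C_1=-7, C_2=-2.

x_1(t) = 4e^(4t) - 7e^(2t), x_2(t) = 2e^(4t)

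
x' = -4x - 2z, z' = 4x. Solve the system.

Coefficient matrix A = [[-4, -2], [4, 0]].
Characteristic polynomial det(A - λI) = λ^2 + 4λ + 8 = 0.
Eigenvalues λ = -2 ± 2i (complex conjugate pair).
For λ=-2+2i: an eigenvector is (-1,1) - i(0,-1) = (-1, 1 + i).
A real fundamental pair from Re and Im of e^((-2+2i)t)v: X_1 = e^(-2t)(cos(2t)·(-1,1) + sin(2t)·(0,-1)), X_2 = e^(-2t)(sin(2t)·(-1,1) - cos(2t)·(0,-1)).
General solution: c_1X_1 + c_2X_2.

x(t) = -c_1e^(-2t)cos(2t) - c_2e^(-2t)sin(2t), z(t) = -c_1e^(-2t)sin(2t) + c_1e^(-2t)cos(2t) + c_2e^(-2t)sin(2t) + c_2e^(-2t)cos(2t)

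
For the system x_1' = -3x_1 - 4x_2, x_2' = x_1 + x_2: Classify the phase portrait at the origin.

stable improper node

A = [[-3,-4],[1,1]]; det(A-λI) = λ^2 + 2λ + 1.
repeated λ = -1 with a single eigenvector.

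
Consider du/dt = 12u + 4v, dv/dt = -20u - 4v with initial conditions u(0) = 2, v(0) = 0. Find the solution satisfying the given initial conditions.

Coefficient matrix A = [[12, 4], [-20, -4]].
Characteristic polynomial det(A - λI) = λ^2 - 8λ + 32 = 0.
Eigenvalues λ = 4 ± 4i (complex conjugate pair).
For λ=4+4i: an eigenvector is (0,-1) - i(-1,2) = (0 + i, -1 - 2i).
A real fundamental pair from Re and Im of e^((4+4i)t)v: X_1 = e^(4t)(cos(4t)·(0,-1) + sin(4t)·(-1,2)), X_2 = e^(4t)(sin(4t)·(0,-1) - cos(4t)·(-1,2)).
General solution: c_1X_1 + c_2X_2.
Applying u(0)=2, v(0)=0 gives c_1=-4, c_2=2.

u(t) = 4e^(4t)sin(4t) + 2e^(4t)cos(4t), v(t) = -10e^(4t)sin(4t)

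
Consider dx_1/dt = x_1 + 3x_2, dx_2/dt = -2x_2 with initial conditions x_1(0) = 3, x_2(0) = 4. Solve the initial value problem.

x_1(t) = 7e^(t) - 4e^(-2t), x_2(t) = 4e^(-2t)

Coefficient matrix A = [[1, 3], [0, -2]].
Characteristic polynomial det(A - λI) = λ^2 + λ - 2 = 0.
Eigenvalues λ = -2, 1.
For λ=-2: (A-λI) row 1 is [3, 3], so an eigenvector is (-1, 1).
For λ=1: (A-λI) row 1 is [0, 3], so an eigenvector is (1, 0).
General solution: C_1e^(-2t)(-1,1) + C_2e^(t)(1,0).
Applying x_1(0)=3, x_2(0)=4 gives C_1=4, C_2=7.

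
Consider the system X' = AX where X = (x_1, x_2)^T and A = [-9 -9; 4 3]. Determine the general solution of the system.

Coefficient matrix A = [[-9, -9], [4, 3]].
Characteristic polynomial det(A - λI) = λ^2 + 6λ + 9 = 0.
Single eigenvalue λ = -3 with algebraic multiplicity 2.
Eigenvector v = (-3,2); generalized eigenvector w with (A-λI)w=v is (-1,1).
General solution: e^(-3t)[C_1·v + C_2·(t·v + w)].

x_1(t) = -3C_1e^(-3t) - 3C_2te^(-3t) - C_2e^(-3t), x_2(t) = 2C_1e^(-3t) + 2C_2te^(-3t) + C_2e^(-3t)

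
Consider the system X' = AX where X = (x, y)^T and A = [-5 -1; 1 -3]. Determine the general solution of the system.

x(t) = C_1e^(-4t) + C_2te^(-4t) + 2C_2e^(-4t), y(t) = -C_1e^(-4t) - C_2te^(-4t) - 3C_2e^(-4t)

Coefficient matrix A = [[-5, -1], [1, -3]].
Characteristic polynomial det(A - λI) = λ^2 + 8λ + 16 = 0.
Single eigenvalue λ = -4 with algebraic multiplicity 2.
Eigenvector v = (1,-1); generalized eigenvector w with (A-λI)w=v is (2,-3).
General solution: e^(-4t)[C_1·v + C_2·(t·v + w)].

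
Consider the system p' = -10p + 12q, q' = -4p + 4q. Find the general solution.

p(t) = -3K_1e^(-2t) + 2K_2e^(-4t), q(t) = -2K_1e^(-2t) + K_2e^(-4t)

Coefficient matrix A = [[-10, 12], [-4, 4]].
Characteristic polynomial det(A - λI) = λ^2 + 6λ + 8 = 0.
Eigenvalues λ = -2, -4.
For λ=-2: (A-λI) row 1 is [-8, 12], so an eigenvector is (-3, -2).
For λ=-4: (A-λI) row 1 is [-6, 12], so an eigenvector is (2, 1).
General solution: K_1e^(-2t)(-3,-2) + K_2e^(-4t)(2,1).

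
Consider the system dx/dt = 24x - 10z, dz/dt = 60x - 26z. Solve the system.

Coefficient matrix A = [[24, -10], [60, -26]].
Characteristic polynomial det(A - λI) = λ^2 + 2λ - 24 = 0.
Eigenvalues λ = -6, 4.
For λ=-6: (A-λI) row 1 is [30, -10], so an eigenvector is (1, 3).
For λ=4: (A-λI) row 1 is [20, -10], so an eigenvector is (-1, -2).
General solution: K_1e^(-6t)(1,3) + K_2e^(4t)(-1,-2).

x(t) = K_1e^(-6t) - K_2e^(4t), z(t) = 3K_1e^(-6t) - 2K_2e^(4t)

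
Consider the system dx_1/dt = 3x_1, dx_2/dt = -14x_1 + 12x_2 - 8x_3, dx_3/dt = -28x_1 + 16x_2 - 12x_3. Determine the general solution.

Coefficient matrix A = [[3, 0, 0], [-14, 12, -8], [-28, 16, -12]].
det(A - λI) = 0 gives eigenvalues λ = 4, -4, 3.
For λ=4: eigenvector (0,1,1).
For λ=-4: eigenvector (0,-1,-2).
For λ=3: eigenvector (1,-2,-4).
General solution: K_1e^(4t)(0,1,1) + K_2e^(-4t)(0,-1,-2) + K_3e^(3t)(1,-2,-4).

x_1(t) = K_3e^(3t), x_2(t) = K_1e^(4t) - K_2e^(-4t) - 2K_3e^(3t), x_3(t) = K_1e^(4t) - 2K_2e^(-4t) - 4K_3e^(3t)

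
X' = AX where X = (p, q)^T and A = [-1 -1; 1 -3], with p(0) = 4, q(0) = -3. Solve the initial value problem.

Coefficient matrix A = [[-1, -1], [1, -3]].
Characteristic polynomial det(A - λI) = λ^2 + 4λ + 4 = 0.
Single eigenvalue λ = -2 with algebraic multiplicity 2.
Eigenvector v = (1,1); generalized eigenvector w with (A-λI)w=v is (-1,-2).
General solution: e^(-2t)[K_1·v + K_2·(t·v + w)].
Applying p(0)=4, q(0)=-3 gives K_1=11, K_2=7.

p(t) = 7te^(-2t) + 4e^(-2t), q(t) = 7te^(-2t) - 3e^(-2t)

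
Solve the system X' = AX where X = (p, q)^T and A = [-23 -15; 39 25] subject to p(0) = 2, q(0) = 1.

p(t) = -21e^(t)sin(3t) + 2e^(t)cos(3t), q(t) = 34e^(t)sin(3t) + e^(t)cos(3t)

Coefficient matrix A = [[-23, -15], [39, 25]].
Characteristic polynomial det(A - λI) = λ^2 - 2λ + 10 = 0.
Eigenvalues λ = 1 ± 3i (complex conjugate pair).
For λ=1+3i: an eigenvector is (-2,3) - i(1,-2) = (-2 - i, 3 + 2i).
A real fundamental pair from Re and Im of e^((1+3i)t)v: X_1 = e^(t)(cos(3t)·(-2,3) + sin(3t)·(1,-2)), X_2 = e^(t)(sin(3t)·(-2,3) - cos(3t)·(1,-2)).
General solution: K_1X_1 + K_2X_2.
Applying p(0)=2, q(0)=1 gives K_1=-5, K_2=8.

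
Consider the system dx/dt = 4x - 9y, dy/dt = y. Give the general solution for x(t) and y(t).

x(t) = -3C_1e^(t) + C_2e^(4t), y(t) = -C_1e^(t)

Coefficient matrix A = [[4, -9], [0, 1]].
Characteristic polynomial det(A - λI) = λ^2 - 5λ + 4 = 0.
Eigenvalues λ = 1, 4.
For λ=1: (A-λI) row 1 is [3, -9], so an eigenvector is (-3, -1).
For λ=4: (A-λI) row 1 is [0, -9], so an eigenvector is (1, 0).
General solution: C_1e^(t)(-3,-1) + C_2e^(4t)(1,0).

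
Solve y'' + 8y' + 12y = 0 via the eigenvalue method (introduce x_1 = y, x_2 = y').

Let x_1 = y, x_2 = y'. Then x_1' = x_2 and x_2' = -12x_1 - 8x_2.
A = [[0,1],[-12,-8]]; det(A-λI) = λ^2 + 8λ + 12.
Eigenvalues λ = -6, -2 with eigenvectors (1,-6), (1,-2).

y(t) = C_1e^(-6t) + C_2e^(-2t)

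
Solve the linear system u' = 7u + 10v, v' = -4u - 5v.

u(t) = -2c_1e^(t)sin(2t) + c_1e^(t)cos(2t) + c_2e^(t)sin(2t) + 2c_2e^(t)cos(2t), v(t) = c_1e^(t)sin(2t) - c_1e^(t)cos(2t) - c_2e^(t)sin(2t) - c_2e^(t)cos(2t)

Coefficient matrix A = [[7, 10], [-4, -5]].
Characteristic polynomial det(A - λI) = λ^2 - 2λ + 5 = 0.
Eigenvalues λ = 1 ± 2i (complex conjugate pair).
For λ=1+2i: an eigenvector is (1,-1) - i(-2,1) = (1 + 2i, -1 - i).
A real fundamental pair from Re and Im of e^((1+2i)t)v: X_1 = e^(t)(cos(2t)·(1,-1) + sin(2t)·(-2,1)), X_2 = e^(t)(sin(2t)·(1,-1) - cos(2t)·(-2,1)).
General solution: c_1X_1 + c_2X_2.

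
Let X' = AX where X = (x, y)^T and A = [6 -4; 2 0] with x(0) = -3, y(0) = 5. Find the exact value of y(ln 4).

A = [[6,-4],[2,0]]; eigenvalues λ = 2, 4.
Eigenvectors: (-1,-1) for λ=2, (2,1) for λ=4.
From the initial condition, c_1 = -13, c_2 = -8.
y(ln 4) = (-13)(4^2)(-1) + (-8)(4^4)(1) = -1840.

-1840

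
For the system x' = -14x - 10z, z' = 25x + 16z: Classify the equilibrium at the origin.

unstable spiral

A = [[-14,-10],[25,16]]; det(A-λI) = λ^2 - 2λ + 26.
λ = 1 ± 5i: positive real part.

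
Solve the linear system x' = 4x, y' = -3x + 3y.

x(t) = -c_2e^(4t), y(t) = -c_1e^(3t) + 3c_2e^(4t)

Coefficient matrix A = [[4, 0], [-3, 3]].
Characteristic polynomial det(A - λI) = λ^2 - 7λ + 12 = 0.
Eigenvalues λ = 3, 4.
For λ=3: (A-λI) row 1 is [1, 0], so an eigenvector is (0, -1).
For λ=4: (A-λI) row 2 is [-3, -1], so an eigenvector is (-1, 3).
General solution: c_1e^(3t)(0,-1) + c_2e^(4t)(-1,3).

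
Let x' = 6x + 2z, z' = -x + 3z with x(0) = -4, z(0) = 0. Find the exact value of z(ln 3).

648

A = [[6,2],[-1,3]]; eigenvalues λ = 4, 5.
Eigenvectors: (1,-1) for λ=4, (-2,1) for λ=5.
From the initial condition, c_1 = 4, c_2 = 4.
z(ln 3) = (4)(3^4)(-1) + (4)(3^5)(1) = 648.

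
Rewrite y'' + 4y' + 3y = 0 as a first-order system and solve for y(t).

Let x_1 = y, x_2 = y'. Then x_1' = x_2 and x_2' = -3x_1 - 4x_2.
A = [[0,1],[-3,-4]]; det(A-λI) = λ^2 + 4λ + 3.
Eigenvalues λ = -3, -1 with eigenvectors (1,-3), (1,-1).

y(t) = C_1e^(-3t) + C_2e^(-t)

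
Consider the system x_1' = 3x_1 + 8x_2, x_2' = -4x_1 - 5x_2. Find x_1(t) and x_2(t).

x_1(t) = -C_1e^(-t)sin(4t) - C_1e^(-t)cos(4t) - C_2e^(-t)sin(4t) + C_2e^(-t)cos(4t), x_2(t) = C_1e^(-t)sin(4t) - C_2e^(-t)cos(4t)

Coefficient matrix A = [[3, 8], [-4, -5]].
Characteristic polynomial det(A - λI) = λ^2 + 2λ + 17 = 0.
Eigenvalues λ = -1 ± 4i (complex conjugate pair).
For λ=-1+4i: an eigenvector is (-1,0) - i(-1,1) = (-1 + i, 0 - i).
A real fundamental pair from Re and Im of e^((-1+4i)t)v: X_1 = e^(-t)(cos(4t)·(-1,0) + sin(4t)·(-1,1)), X_2 = e^(-t)(sin(4t)·(-1,0) - cos(4t)·(-1,1)).
General solution: C_1X_1 + C_2X_2.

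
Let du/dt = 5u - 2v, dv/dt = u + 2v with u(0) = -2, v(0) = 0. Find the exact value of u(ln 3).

-270

A = [[5,-2],[1,2]]; eigenvalues λ = 3, 4.
Eigenvectors: (1,1) for λ=3, (2,1) for λ=4.
From the initial condition, c_1 = 2, c_2 = -2.
u(ln 3) = (2)(3^3)(1) + (-2)(3^4)(2) = -270.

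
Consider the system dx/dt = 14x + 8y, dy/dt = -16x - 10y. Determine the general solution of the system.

x(t) = c_1e^(6t) + c_2e^(-2t), y(t) = -c_1e^(6t) - 2c_2e^(-2t)

Coefficient matrix A = [[14, 8], [-16, -10]].
Characteristic polynomial det(A - λI) = λ^2 - 4λ - 12 = 0.
Eigenvalues λ = 6, -2.
For λ=6: (A-λI) row 1 is [8, 8], so an eigenvector is (1, -1).
For λ=-2: (A-λI) row 1 is [16, 8], so an eigenvector is (1, -2).
General solution: c_1e^(6t)(1,-1) + c_2e^(-2t)(1,-2).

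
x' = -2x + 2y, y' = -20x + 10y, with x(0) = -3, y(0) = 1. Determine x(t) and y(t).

x(t) = 10e^(4t)sin(2t) - 3e^(4t)cos(2t), y(t) = 33e^(4t)sin(2t) + e^(4t)cos(2t)

Coefficient matrix A = [[-2, 2], [-20, 10]].
Characteristic polynomial det(A - λI) = λ^2 - 8λ + 20 = 0.
Eigenvalues λ = 4 ± 2i (complex conjugate pair).
For λ=4+2i: an eigenvector is (0,1) - i(1,3) = (0 - i, 1 - 3i).
A real fundamental pair from Re and Im of e^((4+2i)t)v: X_1 = e^(4t)(cos(2t)·(0,1) + sin(2t)·(1,3)), X_2 = e^(4t)(sin(2t)·(0,1) - cos(2t)·(1,3)).
General solution: c_1X_1 + c_2X_2.
Applying x(0)=-3, y(0)=1 gives c_1=10, c_2=3.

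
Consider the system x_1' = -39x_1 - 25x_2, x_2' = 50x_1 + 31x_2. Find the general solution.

Coefficient matrix A = [[-39, -25], [50, 31]].
Characteristic polynomial det(A - λI) = λ^2 + 8λ + 41 = 0.
Eigenvalues λ = -4 ± 5i (complex conjugate pair).
For λ=-4+5i: an eigenvector is (-2,3) - i(-1,1) = (-2 + i, 3 - i).
A real fundamental pair from Re and Im of e^((-4+5i)t)v: X_1 = e^(-4t)(cos(5t)·(-2,3) + sin(5t)·(-1,1)), X_2 = e^(-4t)(sin(5t)·(-2,3) - cos(5t)·(-1,1)).
General solution: c_1X_1 + c_2X_2.

x_1(t) = -c_1e^(-4t)sin(5t) - 2c_1e^(-4t)cos(5t) - 2c_2e^(-4t)sin(5t) + c_2e^(-4t)cos(5t), x_2(t) = c_1e^(-4t)sin(5t) + 3c_1e^(-4t)cos(5t) + 3c_2e^(-4t)sin(5t) - c_2e^(-4t)cos(5t)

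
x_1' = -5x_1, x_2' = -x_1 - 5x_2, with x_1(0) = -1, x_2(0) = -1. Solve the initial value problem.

x_1(t) = -e^(-5t), x_2(t) = te^(-5t) - e^(-5t)

Coefficient matrix A = [[-5, 0], [-1, -5]].
Characteristic polynomial det(A - λI) = λ^2 + 10λ + 25 = 0.
Single eigenvalue λ = -5 with algebraic multiplicity 2.
Eigenvector v = (0,-1); generalized eigenvector w with (A-λI)w=v is (1,-3).
General solution: e^(-5t)[C_1·v + C_2·(t·v + w)].
Applying x_1(0)=-1, x_2(0)=-1 gives C_1=4, C_2=-1.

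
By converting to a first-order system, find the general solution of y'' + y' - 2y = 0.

Let x_1 = y, x_2 = y'. Then x_1' = x_2 and x_2' = 2x_1 - x_2.
A = [[0,1],[2,-1]]; det(A-λI) = λ^2 + λ - 2.
Eigenvalues λ = 1, -2 with eigenvectors (1,1), (1,-2).

y(t) = c_1e^(t) + c_2e^(-2t)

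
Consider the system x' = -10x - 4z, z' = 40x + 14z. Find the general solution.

x(t) = C_1e^(2t)cos(4t) + C_2e^(2t)sin(4t), z(t) = C_1e^(2t)sin(4t) - 3C_1e^(2t)cos(4t) - 3C_2e^(2t)sin(4t) - C_2e^(2t)cos(4t)

Coefficient matrix A = [[-10, -4], [40, 14]].
Characteristic polynomial det(A - λI) = λ^2 - 4λ + 20 = 0.
Eigenvalues λ = 2 ± 4i (complex conjugate pair).
For λ=2+4i: an eigenvector is (1,-3) - i(0,1) = (1, -3 - i).
A real fundamental pair from Re and Im of e^((2+4i)t)v: X_1 = e^(2t)(cos(4t)·(1,-3) + sin(4t)·(0,1)), X_2 = e^(2t)(sin(4t)·(1,-3) - cos(4t)·(0,1)).
General solution: C_1X_1 + C_2X_2.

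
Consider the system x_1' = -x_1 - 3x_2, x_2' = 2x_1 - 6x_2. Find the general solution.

Coefficient matrix A = [[-1, -3], [2, -6]].
Characteristic polynomial det(A - λI) = λ^2 + 7λ + 12 = 0.
Eigenvalues λ = -4, -3.
For λ=-4: (A-λI) row 1 is [3, -3], so an eigenvector is (1, 1).
For λ=-3: (A-λI) row 1 is [2, -3], so an eigenvector is (3, 2).
General solution: c_1e^(-4t)(1,1) + c_2e^(-3t)(3,2).

x_1(t) = c_1e^(-4t) + 3c_2e^(-3t), x_2(t) = c_1e^(-4t) + 2c_2e^(-3t)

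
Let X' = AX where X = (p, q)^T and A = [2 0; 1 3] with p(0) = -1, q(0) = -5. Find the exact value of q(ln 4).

A = [[2,0],[1,3]]; eigenvalues λ = 2, 3.
Eigenvectors: (-1,1) for λ=2, (0,1) for λ=3.
From the initial condition, c_1 = 1, c_2 = -6.
q(ln 4) = (1)(4^2)(1) + (-6)(4^3)(1) = -368.

-368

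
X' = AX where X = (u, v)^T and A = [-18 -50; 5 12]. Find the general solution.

Coefficient matrix A = [[-18, -50], [5, 12]].
Characteristic polynomial det(A - λI) = λ^2 + 6λ + 34 = 0.
Eigenvalues λ = -3 ± 5i (complex conjugate pair).
For λ=-3+5i: an eigenvector is (-1,0) - i(3,-1) = (-1 - 3i, 0 + i).
A real fundamental pair from Re and Im of e^((-3+5i)t)v: X_1 = e^(-3t)(cos(5t)·(-1,0) + sin(5t)·(3,-1)), X_2 = e^(-3t)(sin(5t)·(-1,0) - cos(5t)·(3,-1)).
General solution: c_1X_1 + c_2X_2.

u(t) = 3c_1e^(-3t)sin(5t) - c_1e^(-3t)cos(5t) - c_2e^(-3t)sin(5t) - 3c_2e^(-3t)cos(5t), v(t) = -c_1e^(-3t)sin(5t) + c_2e^(-3t)cos(5t)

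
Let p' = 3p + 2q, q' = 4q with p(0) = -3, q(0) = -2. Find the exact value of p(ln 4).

-960

A = [[3,2],[0,4]]; eigenvalues λ = 3, 4.
Eigenvectors: (1,0) for λ=3, (-2,-1) for λ=4.
From the initial condition, c_1 = 1, c_2 = 2.
p(ln 4) = (1)(4^3)(1) + (2)(4^4)(-2) = -960.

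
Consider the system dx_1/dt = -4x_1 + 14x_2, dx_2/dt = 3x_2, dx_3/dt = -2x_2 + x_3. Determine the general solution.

Coefficient matrix A = [[-4, 14, 0], [0, 3, 0], [0, -2, 1]].
det(A - λI) = 0 gives eigenvalues λ = -4, 3, 1.
For λ=-4: eigenvector (1,0,0).
For λ=3: eigenvector (2,1,-1).
For λ=1: eigenvector (0,0,1).
General solution: C_1e^(-4t)(1,0,0) + C_2e^(3t)(2,1,-1) + C_3e^(t)(0,0,1).

x_1(t) = C_1e^(-4t) + 2C_2e^(3t), x_2(t) = C_2e^(3t), x_3(t) = -C_2e^(3t) + C_3e^(t)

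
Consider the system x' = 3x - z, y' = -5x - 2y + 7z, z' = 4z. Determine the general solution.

Coefficient matrix A = [[3, 0, -1], [-5, -2, 7], [0, 0, 4]].
det(A - λI) = 0 gives eigenvalues λ = 3, -2, 4.
For λ=3: eigenvector (1,-1,0).
For λ=-2: eigenvector (0,1,0).
For λ=4: eigenvector (-1,2,1).
General solution: K_1e^(3t)(1,-1,0) + K_2e^(-2t)(0,1,0) + K_3e^(4t)(-1,2,1).

x(t) = K_1e^(3t) - K_3e^(4t), y(t) = -K_1e^(3t) + K_2e^(-2t) + 2K_3e^(4t), z(t) = K_3e^(4t)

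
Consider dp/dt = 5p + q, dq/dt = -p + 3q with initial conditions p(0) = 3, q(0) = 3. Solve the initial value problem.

Coefficient matrix A = [[5, 1], [-1, 3]].
Characteristic polynomial det(A - λI) = λ^2 - 8λ + 16 = 0.
Single eigenvalue λ = 4 with algebraic multiplicity 2.
Eigenvector v = (1,-1); generalized eigenvector w with (A-λI)w=v is (2,-1).
General solution: e^(4t)[c_1·v + c_2·(t·v + w)].
Applying p(0)=3, q(0)=3 gives c_1=-9, c_2=6.

p(t) = 6te^(4t) + 3e^(4t), q(t) = -6te^(4t) + 3e^(4t)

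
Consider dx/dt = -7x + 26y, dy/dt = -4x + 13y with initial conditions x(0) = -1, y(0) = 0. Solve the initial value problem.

x(t) = 5e^(3t)sin(2t) - e^(3t)cos(2t), y(t) = 2e^(3t)sin(2t)

Coefficient matrix A = [[-7, 26], [-4, 13]].
Characteristic polynomial det(A - λI) = λ^2 - 6λ + 13 = 0.
Eigenvalues λ = 3 ± 2i (complex conjugate pair).
For λ=3+2i: an eigenvector is (-3,-1) - i(2,1) = (-3 - 2i, -1 - i).
A real fundamental pair from Re and Im of e^((3+2i)t)v: X_1 = e^(3t)(cos(2t)·(-3,-1) + sin(2t)·(2,1)), X_2 = e^(3t)(sin(2t)·(-3,-1) - cos(2t)·(2,1)).
General solution: C_1X_1 + C_2X_2.
Applying x(0)=-1, y(0)=0 gives C_1=1, C_2=-1.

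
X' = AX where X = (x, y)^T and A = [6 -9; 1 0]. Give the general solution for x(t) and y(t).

x(t) = 3K_1e^(3t) + 3K_2te^(3t) - 2K_2e^(3t), y(t) = K_1e^(3t) + K_2te^(3t) - K_2e^(3t)

Coefficient matrix A = [[6, -9], [1, 0]].
Characteristic polynomial det(A - λI) = λ^2 - 6λ + 9 = 0.
Single eigenvalue λ = 3 with algebraic multiplicity 2.
Eigenvector v = (3,1); generalized eigenvector w with (A-λI)w=v is (-2,-1).
General solution: e^(3t)[K_1·v + K_2·(t·v + w)].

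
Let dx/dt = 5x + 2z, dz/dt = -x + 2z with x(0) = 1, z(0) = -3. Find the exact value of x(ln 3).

A = [[5,2],[-1,2]]; eigenvalues λ = 3, 4.
Eigenvectors: (1,-1) for λ=3, (2,-1) for λ=4.
From the initial condition, c_1 = 5, c_2 = -2.
x(ln 3) = (5)(3^3)(1) + (-2)(3^4)(2) = -189.

-189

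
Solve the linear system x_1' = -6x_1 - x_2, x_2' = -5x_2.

Coefficient matrix A = [[-6, -1], [0, -5]].
Characteristic polynomial det(A - λI) = λ^2 + 11λ + 30 = 0.
Eigenvalues λ = -5, -6.
For λ=-5: (A-λI) row 1 is [-1, -1], so an eigenvector is (-1, 1).
For λ=-6: (A-λI) row 1 is [0, -1], so an eigenvector is (-1, 0).
General solution: C_1e^(-5t)(-1,1) + C_2e^(-6t)(-1,0).

x_1(t) = -C_1e^(-5t) - C_2e^(-6t), x_2(t) = C_1e^(-5t)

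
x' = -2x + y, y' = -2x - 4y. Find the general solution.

x(t) = -c_1e^(-3t)sin(t) + c_2e^(-3t)cos(t), y(t) = c_1e^(-3t)sin(t) - c_1e^(-3t)cos(t) - c_2e^(-3t)sin(t) - c_2e^(-3t)cos(t)

Coefficient matrix A = [[-2, 1], [-2, -4]].
Characteristic polynomial det(A - λI) = λ^2 + 6λ + 10 = 0.
Eigenvalues λ = -3 ± i (complex conjugate pair).
For λ=-3+i: an eigenvector is (0,-1) - i(-1,1) = (0 + i, -1 - i).
A real fundamental pair from Re and Im of e^((-3+i)t)v: X_1 = e^(-3t)(cos(t)·(0,-1) + sin(t)·(-1,1)), X_2 = e^(-3t)(sin(t)·(0,-1) - cos(t)·(-1,1)).
General solution: c_1X_1 + c_2X_2.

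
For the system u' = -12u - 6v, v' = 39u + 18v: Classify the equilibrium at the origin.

unstable spiral

A = [[-12,-6],[39,18]]; det(A-λI) = λ^2 - 6λ + 18.
λ = 3 ± 3i: positive real part.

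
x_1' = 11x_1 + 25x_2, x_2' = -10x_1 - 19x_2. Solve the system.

Coefficient matrix A = [[11, 25], [-10, -19]].
Characteristic polynomial det(A - λI) = λ^2 + 8λ + 41 = 0.
Eigenvalues λ = -4 ± 5i (complex conjugate pair).
For λ=-4+5i: an eigenvector is (-2,1) - i(-1,1) = (-2 + i, 1 - i).
A real fundamental pair from Re and Im of e^((-4+5i)t)v: X_1 = e^(-4t)(cos(5t)·(-2,1) + sin(5t)·(-1,1)), X_2 = e^(-4t)(sin(5t)·(-2,1) - cos(5t)·(-1,1)).
General solution: C_1X_1 + C_2X_2.

x_1(t) = -C_1e^(-4t)sin(5t) - 2C_1e^(-4t)cos(5t) - 2C_2e^(-4t)sin(5t) + C_2e^(-4t)cos(5t), x_2(t) = C_1e^(-4t)sin(5t) + C_1e^(-4t)cos(5t) + C_2e^(-4t)sin(5t) - C_2e^(-4t)cos(5t)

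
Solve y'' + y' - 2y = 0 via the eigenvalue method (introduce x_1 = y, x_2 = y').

Let x_1 = y, x_2 = y'. Then x_1' = x_2 and x_2' = 2x_1 - x_2.
A = [[0,1],[2,-1]]; det(A-λI) = λ^2 + λ - 2.
Eigenvalues λ = -2, 1 with eigenvectors (1,-2), (1,1).

y(t) = c_1e^(-2t) + c_2e^(t)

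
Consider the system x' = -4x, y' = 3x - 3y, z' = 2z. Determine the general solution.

x(t) = K_2e^(-4t), y(t) = K_1e^(-3t) - 3K_2e^(-4t), z(t) = K_3e^(2t)

Coefficient matrix A = [[-4, 0, 0], [3, -3, 0], [0, 0, 2]].
det(A - λI) = 0 gives eigenvalues λ = -3, -4, 2.
For λ=-3: eigenvector (0,1,0).
For λ=-4: eigenvector (1,-3,0).
For λ=2: eigenvector (0,0,1).
General solution: K_1e^(-3t)(0,1,0) + K_2e^(-4t)(1,-3,0) + K_3e^(2t)(0,0,1).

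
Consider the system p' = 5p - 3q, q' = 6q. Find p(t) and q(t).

Coefficient matrix A = [[5, -3], [0, 6]].
Characteristic polynomial det(A - λI) = λ^2 - 11λ + 30 = 0.
Eigenvalues λ = 5, 6.
For λ=5: (A-λI) row 1 is [0, -3], so an eigenvector is (1, 0).
For λ=6: (A-λI) row 1 is [-1, -3], so an eigenvector is (3, -1).
General solution: c_1e^(5t)(1,0) + c_2e^(6t)(3,-1).

p(t) = c_1e^(5t) + 3c_2e^(6t), q(t) = -c_2e^(6t)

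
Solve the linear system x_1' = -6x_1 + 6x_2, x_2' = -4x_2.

x_1(t) = K_1e^(-6t) + 3K_2e^(-4t), x_2(t) = K_2e^(-4t)

Coefficient matrix A = [[-6, 6], [0, -4]].
Characteristic polynomial det(A - λI) = λ^2 + 10λ + 24 = 0.
Eigenvalues λ = -6, -4.
For λ=-6: (A-λI) row 1 is [0, 6], so an eigenvector is (1, 0).
For λ=-4: (A-λI) row 1 is [-2, 6], so an eigenvector is (3, 1).
General solution: K_1e^(-6t)(1,0) + K_2e^(-4t)(3,1).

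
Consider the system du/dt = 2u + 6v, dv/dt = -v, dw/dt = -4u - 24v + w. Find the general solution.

u(t) = K_1e^(2t) - 2K_2e^(-t), v(t) = K_2e^(-t), w(t) = -4K_1e^(2t) + 8K_2e^(-t) + K_3e^(t)

Coefficient matrix A = [[2, 6, 0], [0, -1, 0], [-4, -24, 1]].
det(A - λI) = 0 gives eigenvalues λ = 2, -1, 1.
For λ=2: eigenvector (1,0,-4).
For λ=-1: eigenvector (-2,1,8).
For λ=1: eigenvector (0,0,1).
General solution: K_1e^(2t)(1,0,-4) + K_2e^(-t)(-2,1,8) + K_3e^(t)(0,0,1).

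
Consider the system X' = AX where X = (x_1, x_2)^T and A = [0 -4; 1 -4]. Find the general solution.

x_1(t) = 2c_1e^(-2t) + 2c_2te^(-2t) - c_2e^(-2t), x_2(t) = c_1e^(-2t) + c_2te^(-2t) - c_2e^(-2t)

Coefficient matrix A = [[0, -4], [1, -4]].
Characteristic polynomial det(A - λI) = λ^2 + 4λ + 4 = 0.
Single eigenvalue λ = -2 with algebraic multiplicity 2.
Eigenvector v = (2,1); generalized eigenvector w with (A-λI)w=v is (-1,-1).
General solution: e^(-2t)[c_1·v + c_2·(t·v + w)].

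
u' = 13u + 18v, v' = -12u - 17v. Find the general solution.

Coefficient matrix A = [[13, 18], [-12, -17]].
Characteristic polynomial det(A - λI) = λ^2 + 4λ - 5 = 0.
Eigenvalues λ = -5, 1.
For λ=-5: (A-λI) row 1 is [18, 18], so an eigenvector is (-1, 1).
For λ=1: (A-λI) row 1 is [12, 18], so an eigenvector is (-3, 2).
General solution: c_1e^(-5t)(-1,1) + c_2e^(t)(-3,2).

u(t) = -c_1e^(-5t) - 3c_2e^(t), v(t) = c_1e^(-5t) + 2c_2e^(t)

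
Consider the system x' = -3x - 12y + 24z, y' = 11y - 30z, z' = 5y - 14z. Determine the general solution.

Coefficient matrix A = [[-3, -12, 24], [0, 11, -30], [0, 5, -14]].
det(A - λI) = 0 gives eigenvalues λ = -3, 1, -4.
For λ=-3: eigenvector (1,0,0).
For λ=1: eigenvector (-3,3,1).
For λ=-4: eigenvector (0,-2,-1).
General solution: C_1e^(-3t)(1,0,0) + C_2e^(t)(-3,3,1) + C_3e^(-4t)(0,-2,-1).

x(t) = C_1e^(-3t) - 3C_2e^(t), y(t) = 3C_2e^(t) - 2C_3e^(-4t), z(t) = C_2e^(t) - C_3e^(-4t)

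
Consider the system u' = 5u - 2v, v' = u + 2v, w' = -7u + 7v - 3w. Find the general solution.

Coefficient matrix A = [[5, -2, 0], [1, 2, 0], [-7, 7, -3]].
det(A - λI) = 0 gives eigenvalues λ = 3, 4, -3.
For λ=3: eigenvector (1,1,0).
For λ=4: eigenvector (-2,-1,1).
For λ=-3: eigenvector (0,0,1).
General solution: C_1e^(3t)(1,1,0) + C_2e^(4t)(-2,-1,1) + C_3e^(-3t)(0,0,1).

u(t) = C_1e^(3t) - 2C_2e^(4t), v(t) = C_1e^(3t) - C_2e^(4t), w(t) = C_2e^(4t) + C_3e^(-3t)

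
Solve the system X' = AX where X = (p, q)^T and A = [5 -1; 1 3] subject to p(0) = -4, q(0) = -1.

p(t) = -3te^(4t) - 4e^(4t), q(t) = -3te^(4t) - e^(4t)

Coefficient matrix A = [[5, -1], [1, 3]].
Characteristic polynomial det(A - λI) = λ^2 - 8λ + 16 = 0.
Single eigenvalue λ = 4 with algebraic multiplicity 2.
Eigenvector v = (1,1); generalized eigenvector w with (A-λI)w=v is (0,-1).
General solution: e^(4t)[c_1·v + c_2·(t·v + w)].
Applying p(0)=-4, q(0)=-1 gives c_1=-4, c_2=-3.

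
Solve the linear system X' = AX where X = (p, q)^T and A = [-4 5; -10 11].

p(t) = C_1e^(6t) - C_2e^(t), q(t) = 2C_1e^(6t) - C_2e^(t)

Coefficient matrix A = [[-4, 5], [-10, 11]].
Characteristic polynomial det(A - λI) = λ^2 - 7λ + 6 = 0.
Eigenvalues λ = 6, 1.
For λ=6: (A-λI) row 1 is [-10, 5], so an eigenvector is (1, 2).
For λ=1: (A-λI) row 1 is [-5, 5], so an eigenvector is (-1, -1).
General solution: C_1e^(6t)(1,2) + C_2e^(t)(-1,-1).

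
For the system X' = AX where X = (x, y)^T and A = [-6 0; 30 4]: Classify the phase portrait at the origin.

saddle

A = [[-6,0],[30,4]]; det(A-λI) = λ^2 + 2λ - 24.
λ = 4, -6: opposite signs.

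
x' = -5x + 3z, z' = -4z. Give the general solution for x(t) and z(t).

x(t) = -3K_1e^(-4t) - K_2e^(-5t), z(t) = -K_1e^(-4t)

Coefficient matrix A = [[-5, 3], [0, -4]].
Characteristic polynomial det(A - λI) = λ^2 + 9λ + 20 = 0.
Eigenvalues λ = -4, -5.
For λ=-4: (A-λI) row 1 is [-1, 3], so an eigenvector is (-3, -1).
For λ=-5: (A-λI) row 1 is [0, 3], so an eigenvector is (-1, 0).
General solution: K_1e^(-4t)(-3,-1) + K_2e^(-5t)(-1,0).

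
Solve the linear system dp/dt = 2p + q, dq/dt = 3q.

Coefficient matrix A = [[2, 1], [0, 3]].
Characteristic polynomial det(A - λI) = λ^2 - 5λ + 6 = 0.
Eigenvalues λ = 3, 2.
For λ=3: (A-λI) row 1 is [-1, 1], so an eigenvector is (1, 1).
For λ=2: (A-λI) row 1 is [0, 1], so an eigenvector is (-1, 0).
General solution: K_1e^(3t)(1,1) + K_2e^(2t)(-1,0).

p(t) = K_1e^(3t) - K_2e^(2t), q(t) = K_1e^(3t)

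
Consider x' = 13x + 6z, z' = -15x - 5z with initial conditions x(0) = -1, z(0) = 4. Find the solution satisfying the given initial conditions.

x(t) = 5e^(4t)sin(3t) - e^(4t)cos(3t), z(t) = -7e^(4t)sin(3t) + 4e^(4t)cos(3t)

Coefficient matrix A = [[13, 6], [-15, -5]].
Characteristic polynomial det(A - λI) = λ^2 - 8λ + 25 = 0.
Eigenvalues λ = 4 ± 3i (complex conjugate pair).
For λ=4+3i: an eigenvector is (1,-1) - i(1,-2) = (1 - i, -1 + 2i).
A real fundamental pair from Re and Im of e^((4+3i)t)v: X_1 = e^(4t)(cos(3t)·(1,-1) + sin(3t)·(1,-2)), X_2 = e^(4t)(sin(3t)·(1,-1) - cos(3t)·(1,-2)).
General solution: C_1X_1 + C_2X_2.
Applying x(0)=-1, z(0)=4 gives C_1=2, C_2=3.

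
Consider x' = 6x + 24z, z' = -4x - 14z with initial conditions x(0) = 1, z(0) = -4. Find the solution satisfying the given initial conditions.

Coefficient matrix A = [[6, 24], [-4, -14]].
Characteristic polynomial det(A - λI) = λ^2 + 8λ + 12 = 0.
Eigenvalues λ = -2, -6.
For λ=-2: (A-λI) row 1 is [8, 24], so an eigenvector is (3, -1).
For λ=-6: (A-λI) row 1 is [12, 24], so an eigenvector is (-2, 1).
General solution: K_1e^(-2t)(3,-1) + K_2e^(-6t)(-2,1).
Applying x(0)=1, z(0)=-4 gives K_1=-7, K_2=-11.

x(t) = -21e^(-2t) + 22e^(-6t), z(t) = 7e^(-2t) - 11e^(-6t)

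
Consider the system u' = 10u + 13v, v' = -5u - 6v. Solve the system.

Coefficient matrix A = [[10, 13], [-5, -6]].
Characteristic polynomial det(A - λI) = λ^2 - 4λ + 5 = 0.
Eigenvalues λ = 2 ± i (complex conjugate pair).
For λ=2+i: an eigenvector is (2,-1) - i(3,-2) = (2 - 3i, -1 + 2i).
A real fundamental pair from Re and Im of e^((2+i)t)v: X_1 = e^(2t)(cos(t)·(2,-1) + sin(t)·(3,-2)), X_2 = e^(2t)(sin(t)·(2,-1) - cos(t)·(3,-2)).
General solution: c_1X_1 + c_2X_2.

u(t) = 3c_1e^(2t)sin(t) + 2c_1e^(2t)cos(t) + 2c_2e^(2t)sin(t) - 3c_2e^(2t)cos(t), v(t) = -2c_1e^(2t)sin(t) - c_1e^(2t)cos(t) - c_2e^(2t)sin(t) + 2c_2e^(2t)cos(t)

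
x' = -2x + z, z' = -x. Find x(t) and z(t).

Coefficient matrix A = [[-2, 1], [-1, 0]].
Characteristic polynomial det(A - λI) = λ^2 + 2λ + 1 = 0.
Single eigenvalue λ = -1 with algebraic multiplicity 2.
Eigenvector v = (1,1); generalized eigenvector w with (A-λI)w=v is (2,3).
General solution: e^(-t)[C_1·v + C_2·(t·v + w)].

x(t) = C_1e^(-t) + C_2te^(-t) + 2C_2e^(-t), z(t) = C_1e^(-t) + C_2te^(-t) + 3C_2e^(-t)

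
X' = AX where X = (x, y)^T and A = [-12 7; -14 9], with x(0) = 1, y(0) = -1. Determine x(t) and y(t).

x(t) = -2e^(2t) + 3e^(-5t), y(t) = -4e^(2t) + 3e^(-5t)

Coefficient matrix A = [[-12, 7], [-14, 9]].
Characteristic polynomial det(A - λI) = λ^2 + 3λ - 10 = 0.
Eigenvalues λ = 2, -5.
For λ=2: (A-λI) row 1 is [-14, 7], so an eigenvector is (1, 2).
For λ=-5: (A-λI) row 1 is [-7, 7], so an eigenvector is (1, 1).
General solution: K_1e^(2t)(1,2) + K_2e^(-5t)(1,1).
Applying x(0)=1, y(0)=-1 gives K_1=-2, K_2=3.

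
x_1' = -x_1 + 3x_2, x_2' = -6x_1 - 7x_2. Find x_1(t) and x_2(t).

Coefficient matrix A = [[-1, 3], [-6, -7]].
Characteristic polynomial det(A - λI) = λ^2 + 8λ + 25 = 0.
Eigenvalues λ = -4 ± 3i (complex conjugate pair).
For λ=-4+3i: an eigenvector is (1,-1) - i(0,-1) = (1, -1 + i).
A real fundamental pair from Re and Im of e^((-4+3i)t)v: X_1 = e^(-4t)(cos(3t)·(1,-1) + sin(3t)·(0,-1)), X_2 = e^(-4t)(sin(3t)·(1,-1) - cos(3t)·(0,-1)).
General solution: C_1X_1 + C_2X_2.

x_1(t) = C_1e^(-4t)cos(3t) + C_2e^(-4t)sin(3t), x_2(t) = -C_1e^(-4t)sin(3t) - C_1e^(-4t)cos(3t) - C_2e^(-4t)sin(3t) + C_2e^(-4t)cos(3t)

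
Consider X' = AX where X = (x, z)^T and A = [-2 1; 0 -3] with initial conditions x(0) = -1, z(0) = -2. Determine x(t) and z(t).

x(t) = -3e^(-2t) + 2e^(-3t), z(t) = -2e^(-3t)

Coefficient matrix A = [[-2, 1], [0, -3]].
Characteristic polynomial det(A - λI) = λ^2 + 5λ + 6 = 0.
Eigenvalues λ = -2, -3.
For λ=-2: (A-λI) row 1 is [0, 1], so an eigenvector is (-1, 0).
For λ=-3: (A-λI) row 1 is [1, 1], so an eigenvector is (1, -1).
General solution: c_1e^(-2t)(-1,0) + c_2e^(-3t)(1,-1).
Applying x(0)=-1, z(0)=-2 gives c_1=3, c_2=2.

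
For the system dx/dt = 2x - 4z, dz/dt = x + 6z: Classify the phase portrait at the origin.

A = [[2,-4],[1,6]]; det(A-λI) = λ^2 - 8λ + 16.
repeated λ = 4 with a single eigenvector.

unstable improper node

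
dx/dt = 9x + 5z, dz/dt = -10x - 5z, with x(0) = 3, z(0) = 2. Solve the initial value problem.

Coefficient matrix A = [[9, 5], [-10, -5]].
Characteristic polynomial det(A - λI) = λ^2 - 4λ + 5 = 0.
Eigenvalues λ = 2 ± i (complex conjugate pair).
For λ=2+i: an eigenvector is (-2,3) - i(1,-1) = (-2 - i, 3 + i).
A real fundamental pair from Re and Im of e^((2+i)t)v: X_1 = e^(2t)(cos(t)·(-2,3) + sin(t)·(1,-1)), X_2 = e^(2t)(sin(t)·(-2,3) - cos(t)·(1,-1)).
General solution: C_1X_1 + C_2X_2.
Applying x(0)=3, z(0)=2 gives C_1=5, C_2=-13.

x(t) = 31e^(2t)sin(t) + 3e^(2t)cos(t), z(t) = -44e^(2t)sin(t) + 2e^(2t)cos(t)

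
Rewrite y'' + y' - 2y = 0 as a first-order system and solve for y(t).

Let x_1 = y, x_2 = y'. Then x_1' = x_2 and x_2' = 2x_1 - x_2.
A = [[0,1],[2,-1]]; det(A-λI) = λ^2 + λ - 2.
Eigenvalues λ = -2, 1 with eigenvectors (1,-2), (1,1).

y(t) = C_1e^(-2t) + C_2e^(t)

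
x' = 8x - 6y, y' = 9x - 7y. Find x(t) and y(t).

x(t) = -2C_1e^(-t) - C_2e^(2t), y(t) = -3C_1e^(-t) - C_2e^(2t)

Coefficient matrix A = [[8, -6], [9, -7]].
Characteristic polynomial det(A - λI) = λ^2 - λ - 2 = 0.
Eigenvalues λ = -1, 2.
For λ=-1: (A-λI) row 1 is [9, -6], so an eigenvector is (-2, -3).
For λ=2: (A-λI) row 1 is [6, -6], so an eigenvector is (-1, -1).
General solution: C_1e^(-t)(-2,-3) + C_2e^(2t)(-1,-1).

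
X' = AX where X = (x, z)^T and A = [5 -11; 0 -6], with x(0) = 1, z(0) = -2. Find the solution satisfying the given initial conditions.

x(t) = 3e^(5t) - 2e^(-6t), z(t) = -2e^(-6t)

Coefficient matrix A = [[5, -11], [0, -6]].
Characteristic polynomial det(A - λI) = λ^2 + λ - 30 = 0.
Eigenvalues λ = 5, -6.
For λ=5: (A-λI) row 1 is [0, -11], so an eigenvector is (-1, 0).
For λ=-6: (A-λI) row 1 is [11, -11], so an eigenvector is (1, 1).
General solution: K_1e^(5t)(-1,0) + K_2e^(-6t)(1,1).
Applying x(0)=1, z(0)=-2 gives K_1=-3, K_2=-2.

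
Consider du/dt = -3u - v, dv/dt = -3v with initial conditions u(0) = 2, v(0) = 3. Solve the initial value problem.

Coefficient matrix A = [[-3, -1], [0, -3]].
Characteristic polynomial det(A - λI) = λ^2 + 6λ + 9 = 0.
Single eigenvalue λ = -3 with algebraic multiplicity 2.
Eigenvector v = (-1,0); generalized eigenvector w with (A-λI)w=v is (3,1).
General solution: e^(-3t)[C_1·v + C_2·(t·v + w)].
Applying u(0)=2, v(0)=3 gives C_1=7, C_2=3.

u(t) = -3te^(-3t) + 2e^(-3t), v(t) = 3e^(-3t)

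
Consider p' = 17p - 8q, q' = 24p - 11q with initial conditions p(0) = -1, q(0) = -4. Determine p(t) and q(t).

Coefficient matrix A = [[17, -8], [24, -11]].
Characteristic polynomial det(A - λI) = λ^2 - 6λ + 5 = 0.
Eigenvalues λ = 1, 5.
For λ=1: (A-λI) row 1 is [16, -8], so an eigenvector is (-1, -2).
For λ=5: (A-λI) row 1 is [12, -8], so an eigenvector is (-2, -3).
General solution: c_1e^(t)(-1,-2) + c_2e^(5t)(-2,-3).
Applying p(0)=-1, q(0)=-4 gives c_1=5, c_2=-2.

p(t) = 4e^(5t) - 5e^(t), q(t) = 6e^(5t) - 10e^(t)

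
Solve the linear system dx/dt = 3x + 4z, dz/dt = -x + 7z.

Coefficient matrix A = [[3, 4], [-1, 7]].
Characteristic polynomial det(A - λI) = λ^2 - 10λ + 25 = 0.
Single eigenvalue λ = 5 with algebraic multiplicity 2.
Eigenvector v = (2,1); generalized eigenvector w with (A-λI)w=v is (-1,0).
General solution: e^(5t)[K_1·v + K_2·(t·v + w)].

x(t) = 2K_1e^(5t) + 2K_2te^(5t) - K_2e^(5t), z(t) = K_1e^(5t) + K_2te^(5t)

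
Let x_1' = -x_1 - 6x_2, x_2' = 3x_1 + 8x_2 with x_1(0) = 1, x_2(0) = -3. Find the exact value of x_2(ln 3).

A = [[-1,-6],[3,8]]; eigenvalues λ = 2, 5.
Eigenvectors: (-2,1) for λ=2, (-1,1) for λ=5.
From the initial condition, c_1 = 2, c_2 = -5.
x_2(ln 3) = (2)(3^2)(1) + (-5)(3^5)(1) = -1197.

-1197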